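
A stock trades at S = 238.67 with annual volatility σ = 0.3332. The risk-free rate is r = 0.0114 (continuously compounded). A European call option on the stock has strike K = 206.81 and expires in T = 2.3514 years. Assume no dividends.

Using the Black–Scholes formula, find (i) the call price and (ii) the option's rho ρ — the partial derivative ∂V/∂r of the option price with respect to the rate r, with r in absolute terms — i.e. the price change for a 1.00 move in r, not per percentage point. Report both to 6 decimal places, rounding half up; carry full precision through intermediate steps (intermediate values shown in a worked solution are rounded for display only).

price = 65.402545
ρ = 251.323764

σ√T = 0.3332·√2.3514 = 0.510938
d₁ = (ln(S/K) + (r+σ²/2)T) / (σ√T) = (ln(238.67/206.81) + (0.0114+0.3332²/2)·2.3514) / 0.510938 = (0.143281 + 0.157335) / 0.510938 = 0.588361
d₂ = d₁ − σ√T = 0.588361 − 0.510938 = 0.077423
e^{−rT} = e^{−0.0114·2.3514} = 0.973550
N(d₁) = 0.721855,  N(d₂) = 0.530857
Call price V = S·N(d₁) − K·e^{−rT}·N(d₂) = 172.285152 − 106.882608 = 65.402545
ρ = K·T·e^{−rT}·N(d₂) = 251.323764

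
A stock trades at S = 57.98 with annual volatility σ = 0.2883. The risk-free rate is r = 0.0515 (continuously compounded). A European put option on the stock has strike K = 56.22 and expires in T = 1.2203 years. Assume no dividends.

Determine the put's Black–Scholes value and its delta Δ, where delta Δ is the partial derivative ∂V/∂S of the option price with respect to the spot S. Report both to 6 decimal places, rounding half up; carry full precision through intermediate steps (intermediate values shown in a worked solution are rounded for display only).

price = 4.713519
Δ = -0.325145

σ√T = 0.2883·√1.2203 = 0.318477
d₁ = (ln(S/K) + (r+σ²/2)T) / (σ√T) = (ln(57.98/56.22) + (0.0515+0.2883²/2)·1.2203) / 0.318477 = (0.030826 + 0.113559) / 0.318477 = 0.453360
d₂ = d₁ − σ√T = 0.453360 − 0.318477 = 0.134883
e^{−rT} = e^{−0.0515·1.2203} = 0.939089
N(−d₁) = 0.325145,  N(−d₂) = 0.446352
Put price V = K·e^{−rT}·N(−d₂) − S·N(−d₁) = 23.565407 − 18.851888 = 4.713519
Δ = −N(−d₁) = -0.325145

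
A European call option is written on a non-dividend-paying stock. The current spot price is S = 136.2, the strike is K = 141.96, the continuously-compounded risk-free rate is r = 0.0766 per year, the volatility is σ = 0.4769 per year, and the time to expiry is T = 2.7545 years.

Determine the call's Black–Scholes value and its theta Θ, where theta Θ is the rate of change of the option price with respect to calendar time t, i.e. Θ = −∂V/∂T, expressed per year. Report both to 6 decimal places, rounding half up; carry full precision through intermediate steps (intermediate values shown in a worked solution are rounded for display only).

σ√T = 0.4769·√2.7545 = 0.791496
d₁ = (ln(S/K) + (r+σ²/2)T) / (σ√T) = (ln(136.2/141.96) + (0.0766+0.4769²/2)·2.7545) / 0.791496 = (-0.041421 + 0.524228) / 0.791496 = 0.609993
d₂ = d₁ − σ√T = 0.609993 − 0.791496 = -0.181503
e^{−rT} = e^{−0.0766·2.7545} = 0.809778
N(d₁) = 0.729067,  N(d₂) = 0.427986
Call price V = S·N(d₁) − K·e^{−rT}·N(d₂) = 99.298878 − 49.199646 = 50.099233
φ(d₁) = (1/√(2π))·e^{−d₁²/2} = 0.331216
Θ = −S·φ(d₁)·σ/(2√T) − r·K·e^{−rT}·N(d₂) = −6.481337 − 3.768693 = -10.250029

price = 50.099233
Θ = -10.250029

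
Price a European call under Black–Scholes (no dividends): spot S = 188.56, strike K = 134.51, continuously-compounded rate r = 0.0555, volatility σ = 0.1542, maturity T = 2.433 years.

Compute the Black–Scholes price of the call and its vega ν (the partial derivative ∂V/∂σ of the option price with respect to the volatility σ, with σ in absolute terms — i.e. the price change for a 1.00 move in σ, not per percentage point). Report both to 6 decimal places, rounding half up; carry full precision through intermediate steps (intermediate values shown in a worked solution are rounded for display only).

σ√T = 0.1542·√2.433 = 0.240522
d₁ = (ln(S/K) + (r+σ²/2)T) / (σ√T) = (ln(188.56/134.51) + (0.0555+0.1542²/2)·2.433) / 0.240522 = (0.337778 + 0.163957) / 0.240522 = 2.086021
d₂ = d₁ − σ√T = 2.086021 − 0.240522 = 1.845499
e^{−rT} = e^{−0.0555·2.433} = 0.873688
N(d₁) = 0.981512,  N(d₂) = 0.967517
Call price V = S·N(d₁) − K·e^{−rT}·N(d₂) = 185.073837 − 113.702487 = 71.371349
φ(d₁) = (1/√(2π))·e^{−d₁²/2} = 0.045289
ν = S·φ(d₁)·√T = 13.320418

price = 71.371349
ν = 13.320418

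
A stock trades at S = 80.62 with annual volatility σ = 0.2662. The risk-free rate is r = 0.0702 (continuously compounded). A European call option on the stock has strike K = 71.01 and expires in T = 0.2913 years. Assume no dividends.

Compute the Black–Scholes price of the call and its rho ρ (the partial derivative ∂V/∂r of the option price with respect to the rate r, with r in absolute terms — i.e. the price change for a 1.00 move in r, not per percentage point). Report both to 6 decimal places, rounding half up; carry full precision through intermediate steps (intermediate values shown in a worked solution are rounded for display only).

price = 11.899313
ρ = 16.819970

σ√T = 0.2662·√0.2913 = 0.143674
d₁ = (ln(S/K) + (r+σ²/2)T) / (σ√T) = (ln(80.62/71.01) + (0.0702+0.2662²/2)·0.2913) / 0.143674 = (0.126926 + 0.030770) / 0.143674 = 1.097599
d₂ = d₁ − σ√T = 1.097599 − 0.143674 = 0.953925
e^{−rT} = e^{−0.0702·0.2913} = 0.979758
N(d₁) = 0.863810,  N(d₂) = 0.829939
Call price V = S·N(d₁) − K·e^{−rT}·N(d₂) = 69.640370 − 57.741057 = 11.899313
ρ = K·T·e^{−rT}·N(d₂) = 16.819970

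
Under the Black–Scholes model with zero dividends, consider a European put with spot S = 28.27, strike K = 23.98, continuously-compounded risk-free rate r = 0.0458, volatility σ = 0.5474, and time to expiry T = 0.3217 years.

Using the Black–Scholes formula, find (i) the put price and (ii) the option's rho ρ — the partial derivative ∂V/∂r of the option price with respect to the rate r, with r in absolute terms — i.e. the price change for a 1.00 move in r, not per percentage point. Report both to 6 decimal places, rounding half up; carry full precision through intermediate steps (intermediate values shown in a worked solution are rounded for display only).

price = 1.394643
ρ = -2.557162

σ√T = 0.5474·√0.3217 = 0.310478
d₁ = (ln(S/K) + (r+σ²/2)T) / (σ√T) = (ln(28.27/23.98) + (0.0458+0.5474²/2)·0.3217) / 0.310478 = (0.164581 + 0.062932) / 0.310478 = 0.732784
d₂ = d₁ − σ√T = 0.732784 − 0.310478 = 0.422306
e^{−rT} = e^{−0.0458·0.3217} = 0.985374
N(−d₁) = 0.231845,  N(−d₂) = 0.336401
Put price V = K·e^{−rT}·N(−d₂) − S·N(−d₁) = 7.948903 − 6.554260 = 1.394643
ρ = −K·T·e^{−rT}·N(−d₂) = -2.557162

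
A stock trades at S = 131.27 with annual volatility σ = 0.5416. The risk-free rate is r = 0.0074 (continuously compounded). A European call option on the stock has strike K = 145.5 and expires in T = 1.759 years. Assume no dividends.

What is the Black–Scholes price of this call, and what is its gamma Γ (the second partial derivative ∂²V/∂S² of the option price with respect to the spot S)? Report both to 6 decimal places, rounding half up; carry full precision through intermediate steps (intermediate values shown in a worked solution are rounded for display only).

σ√T = 0.5416·√1.759 = 0.718309
d₁ = (ln(S/K) + (r+σ²/2)T) / (σ√T) = (ln(131.27/145.5) + (0.0074+0.5416²/2)·1.759) / 0.718309 = (-0.102920 + 0.271001) / 0.718309 = 0.233995
d₂ = d₁ − σ√T = 0.233995 − 0.718309 = -0.484314
e^{−rT} = e^{−0.0074·1.759} = 0.987068
N(d₁) = 0.592506,  N(d₂) = 0.314081
Call price V = S·N(d₁) − K·e^{−rT}·N(d₂) = 77.778220 − 45.107863 = 32.670357
φ(d₁) = (1/√(2π))·e^{−d₁²/2} = 0.388169
Γ = φ(d₁) / (S·σ·√T) = 0.004117

price = 32.670357
Γ = 0.004117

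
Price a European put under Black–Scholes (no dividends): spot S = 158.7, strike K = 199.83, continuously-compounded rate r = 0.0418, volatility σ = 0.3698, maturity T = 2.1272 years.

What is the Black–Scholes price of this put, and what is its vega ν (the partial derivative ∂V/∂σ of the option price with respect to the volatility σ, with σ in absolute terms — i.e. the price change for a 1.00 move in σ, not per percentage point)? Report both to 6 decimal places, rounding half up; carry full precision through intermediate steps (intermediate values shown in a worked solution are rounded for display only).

σ√T = 0.3698·√2.1272 = 0.539350
d₁ = (ln(S/K) + (r+σ²/2)T) / (σ√T) = (ln(158.7/199.83) + (0.0418+0.3698²/2)·2.1272) / 0.539350 = (-0.230451 + 0.234366) / 0.539350 = 0.007259
d₂ = d₁ − σ√T = 0.007259 − 0.539350 = -0.532092
e^{−rT} = e^{−0.0418·2.1272} = 0.914922
N(−d₁) = 0.497104,  N(−d₂) = 0.702669
Put price V = K·e^{−rT}·N(−d₂) − S·N(−d₁) = 128.468063 − 78.890432 = 49.577631
φ(d₁) = (1/√(2π))·e^{−d₁²/2} = 0.398932
ν = S·φ(d₁)·√T = 92.337840

price = 49.577631
ν = 92.337840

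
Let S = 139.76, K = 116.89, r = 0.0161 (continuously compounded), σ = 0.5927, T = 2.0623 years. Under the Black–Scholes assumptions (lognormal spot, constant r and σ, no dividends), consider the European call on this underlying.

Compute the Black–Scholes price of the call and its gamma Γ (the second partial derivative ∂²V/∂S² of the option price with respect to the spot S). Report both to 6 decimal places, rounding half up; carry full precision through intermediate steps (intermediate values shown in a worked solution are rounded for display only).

price = 56.211891
Γ = 0.002671

σ√T = 0.5927·√2.0623 = 0.851159
d₁ = (ln(S/K) + (r+σ²/2)T) / (σ√T) = (ln(139.76/116.89) + (0.0161+0.5927²/2)·2.0623) / 0.851159 = (0.178693 + 0.395439) / 0.851159 = 0.674530
d₂ = d₁ − σ√T = 0.674530 − 0.851159 = -0.176629
e^{−rT} = e^{−0.0161·2.0623} = 0.967342
N(d₁) = 0.750013,  N(d₂) = 0.429900
Call price V = S·N(d₁) − K·e^{−rT}·N(d₂) = 104.821786 − 48.609895 = 56.211891
φ(d₁) = (1/√(2π))·e^{−d₁²/2} = 0.317768
Γ = φ(d₁) / (S·σ·√T) = 0.002671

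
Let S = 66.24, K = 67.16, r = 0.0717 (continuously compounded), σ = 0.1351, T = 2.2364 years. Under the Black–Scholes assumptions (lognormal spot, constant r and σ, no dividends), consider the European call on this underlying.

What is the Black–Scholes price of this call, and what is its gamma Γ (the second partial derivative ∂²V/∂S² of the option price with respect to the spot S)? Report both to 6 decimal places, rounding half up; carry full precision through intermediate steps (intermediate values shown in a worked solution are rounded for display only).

σ√T = 0.1351·√2.2364 = 0.202037
d₁ = (ln(S/K) + (r+σ²/2)T) / (σ√T) = (ln(66.24/67.16) + (0.0717+0.1351²/2)·2.2364) / 0.202037 = (-0.013793 + 0.180759) / 0.202037 = 0.826414
d₂ = d₁ − σ√T = 0.826414 − 0.202037 = 0.624378
e^{−rT} = e^{−0.0717·2.2364} = 0.851846
N(d₁) = 0.795715,  N(d₂) = 0.733810
Call price V = S·N(d₁) − K·e^{−rT}·N(d₂) = 52.708191 − 41.981251 = 10.726941
φ(d₁) = (1/√(2π))·e^{−d₁²/2} = 0.283535
Γ = φ(d₁) / (S·σ·√T) = 0.021186

price = 10.726941
Γ = 0.021186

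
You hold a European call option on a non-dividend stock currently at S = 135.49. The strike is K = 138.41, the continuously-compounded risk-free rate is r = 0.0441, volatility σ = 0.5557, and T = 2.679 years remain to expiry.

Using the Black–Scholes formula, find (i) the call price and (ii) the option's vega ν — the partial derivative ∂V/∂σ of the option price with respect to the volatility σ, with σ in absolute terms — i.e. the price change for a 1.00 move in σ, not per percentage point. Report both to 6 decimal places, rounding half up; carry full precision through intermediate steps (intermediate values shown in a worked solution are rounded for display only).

σ√T = 0.5557·√2.679 = 0.909550
d₁ = (ln(S/K) + (r+σ²/2)T) / (σ√T) = (ln(135.49/138.41) + (0.0441+0.5557²/2)·2.679) / 0.909550 = (-0.021322 + 0.531785) / 0.909550 = 0.561225
d₂ = d₁ − σ√T = 0.561225 − 0.909550 = -0.348325
e^{−rT} = e^{−0.0441·2.679} = 0.888568
N(d₁) = 0.712678,  N(d₂) = 0.363798
Call price V = S·N(d₁) − K·e^{−rT}·N(d₂) = 96.560730 − 44.742312 = 51.818417
φ(d₁) = (1/√(2π))·e^{−d₁²/2} = 0.340812
ν = S·φ(d₁)·√T = 75.580202

price = 51.818417
ν = 75.580202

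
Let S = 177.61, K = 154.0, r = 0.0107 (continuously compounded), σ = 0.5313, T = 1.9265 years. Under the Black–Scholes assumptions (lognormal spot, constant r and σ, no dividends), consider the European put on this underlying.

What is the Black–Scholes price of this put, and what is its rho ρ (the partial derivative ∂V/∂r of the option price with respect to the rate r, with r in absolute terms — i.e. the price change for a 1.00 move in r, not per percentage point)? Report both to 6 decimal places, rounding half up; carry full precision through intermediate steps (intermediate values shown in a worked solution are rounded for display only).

σ√T = 0.5313·√1.9265 = 0.737436
d₁ = (ln(S/K) + (r+σ²/2)T) / (σ√T) = (ln(177.61/154.0) + (0.0107+0.5313²/2)·1.9265) / 0.737436 = (0.142638 + 0.292519) / 0.737436 = 0.590095
d₂ = d₁ − σ√T = 0.590095 − 0.737436 = -0.147341
e^{−rT} = e^{−0.0107·1.9265} = 0.979597
N(−d₁) = 0.277564,  N(−d₂) = 0.558569
Put price V = K·e^{−rT}·N(−d₂) − S·N(−d₁) = 84.264563 − 49.298073 = 34.966490
ρ = −K·T·e^{−rT}·N(−d₂) = -162.335681

price = 34.966490
ρ = -162.335681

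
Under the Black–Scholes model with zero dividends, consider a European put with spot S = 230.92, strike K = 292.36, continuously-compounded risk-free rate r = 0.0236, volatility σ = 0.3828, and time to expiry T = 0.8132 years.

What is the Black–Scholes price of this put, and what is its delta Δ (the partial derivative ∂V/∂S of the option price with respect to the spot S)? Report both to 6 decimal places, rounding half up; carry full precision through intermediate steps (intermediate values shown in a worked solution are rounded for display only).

price = 70.084729
Δ = -0.675524

σ√T = 0.3828·√0.8132 = 0.345200
d₁ = (ln(S/K) + (r+σ²/2)T) / (σ√T) = (ln(230.92/292.36) + (0.0236+0.3828²/2)·0.8132) / 0.345200 = (-0.235915 + 0.078773) / 0.345200 = -0.455219
d₂ = d₁ − σ√T = -0.455219 − 0.345200 = -0.800419
e^{−rT} = e^{−0.0236·0.8132} = 0.980991
N(−d₁) = 0.675524,  N(−d₂) = 0.788266
Put price V = K·e^{−rT}·N(−d₂) − S·N(−d₁) = 226.076781 − 155.992052 = 70.084729
Δ = −N(−d₁) = -0.675524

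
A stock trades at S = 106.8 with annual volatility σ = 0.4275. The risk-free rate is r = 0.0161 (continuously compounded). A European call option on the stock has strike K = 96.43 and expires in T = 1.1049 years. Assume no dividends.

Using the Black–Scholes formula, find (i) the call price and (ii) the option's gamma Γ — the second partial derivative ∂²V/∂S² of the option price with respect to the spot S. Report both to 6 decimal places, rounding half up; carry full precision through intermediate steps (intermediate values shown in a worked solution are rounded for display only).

σ√T = 0.4275·√1.1049 = 0.449363
d₁ = (ln(S/K) + (r+σ²/2)T) / (σ√T) = (ln(106.8/96.43) + (0.0161+0.4275²/2)·1.1049) / 0.449363 = (0.102141 + 0.118753) / 0.449363 = 0.491569
d₂ = d₁ − σ√T = 0.491569 − 0.449363 = 0.042206
e^{−rT} = e^{−0.0161·1.1049} = 0.982368
N(d₁) = 0.688488,  N(d₂) = 0.516833
Call price V = S·N(d₁) − K·e^{−rT}·N(d₂) = 73.530522 − 48.959451 = 24.571071
φ(d₁) = (1/√(2π))·e^{−d₁²/2} = 0.353540
Γ = φ(d₁) / (S·σ·√T) = 0.007367

price = 24.571071
Γ = 0.007367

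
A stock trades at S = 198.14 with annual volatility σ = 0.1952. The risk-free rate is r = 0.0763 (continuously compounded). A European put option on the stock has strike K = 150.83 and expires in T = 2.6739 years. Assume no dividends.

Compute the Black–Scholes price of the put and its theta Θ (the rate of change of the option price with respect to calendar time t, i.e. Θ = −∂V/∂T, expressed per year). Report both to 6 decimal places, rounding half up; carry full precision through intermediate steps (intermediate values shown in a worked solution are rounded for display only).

σ√T = 0.1952·√2.6739 = 0.319192
d₁ = (ln(S/K) + (r+σ²/2)T) / (σ√T) = (ln(198.14/150.83) + (0.0763+0.1952²/2)·2.6739) / 0.319192 = (0.272820 + 0.254960) / 0.319192 = 1.653489
d₂ = d₁ − σ√T = 1.653489 − 0.319192 = 1.334297
e^{−rT} = e^{−0.0763·2.6739} = 0.815447
N(−d₁) = 0.049116,  N(−d₂) = 0.091053
Put price V = K·e^{−rT}·N(−d₂) − S·N(−d₁) = 11.199005 − 9.731785 = 1.467220
φ(d₁) = (1/√(2π))·e^{−d₁²/2} = 0.101677
Θ = −S·φ(d₁)·σ/(2√T) + r·K·e^{−rT}·N(−d₂) = −1.202468 + 0.854484 = -0.347983

price = 1.467220
Θ = -0.347983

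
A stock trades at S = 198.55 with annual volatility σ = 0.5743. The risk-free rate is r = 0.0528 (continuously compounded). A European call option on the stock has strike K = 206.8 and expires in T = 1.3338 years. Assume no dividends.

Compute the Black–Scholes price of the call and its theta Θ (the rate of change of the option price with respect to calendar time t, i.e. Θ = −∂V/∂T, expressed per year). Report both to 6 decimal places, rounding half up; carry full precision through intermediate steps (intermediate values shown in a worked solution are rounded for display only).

σ√T = 0.5743·√1.3338 = 0.663261
d₁ = (ln(S/K) + (r+σ²/2)T) / (σ√T) = (ln(198.55/206.8) + (0.0528+0.5743²/2)·1.3338) / 0.663261 = (-0.040711 + 0.290382) / 0.663261 = 0.376429
d₂ = d₁ − σ√T = 0.376429 − 0.663261 = -0.286831
e^{−rT} = e^{−0.0528·1.3338} = 0.931998
N(d₁) = 0.646701,  N(d₂) = 0.387121
Call price V = S·N(d₁) − K·e^{−rT}·N(d₂) = 128.402510 − 74.612568 = 53.789942
φ(d₁) = (1/√(2π))·e^{−d₁²/2} = 0.371655
Θ = −S·φ(d₁)·σ/(2√T) − r·K·e^{−rT}·N(d₂) = −18.347372 − 3.939544 = -22.286915

price = 53.789942
Θ = -22.286915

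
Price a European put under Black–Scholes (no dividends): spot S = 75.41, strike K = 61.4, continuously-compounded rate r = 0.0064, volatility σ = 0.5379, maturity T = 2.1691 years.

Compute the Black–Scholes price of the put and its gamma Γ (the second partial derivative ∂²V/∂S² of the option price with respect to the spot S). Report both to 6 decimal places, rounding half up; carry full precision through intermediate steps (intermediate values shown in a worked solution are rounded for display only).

price = 14.261579
Γ = 0.005324

σ√T = 0.5379·√2.1691 = 0.792212
d₁ = (ln(S/K) + (r+σ²/2)T) / (σ√T) = (ln(75.41/61.4) + (0.0064+0.5379²/2)·2.1691) / 0.792212 = (0.205530 + 0.327682) / 0.792212 = 0.673068
d₂ = d₁ − σ√T = 0.673068 − 0.792212 = -0.119144
e^{−rT} = e^{−0.0064·2.1691} = 0.986214
N(−d₁) = 0.250452,  N(−d₂) = 0.547419
Put price V = K·e^{−rT}·N(−d₂) − S·N(−d₁) = 33.148176 − 18.886597 = 14.261579
φ(d₁) = (1/√(2π))·e^{−d₁²/2} = 0.318081
Γ = φ(d₁) / (S·σ·√T) = 0.005324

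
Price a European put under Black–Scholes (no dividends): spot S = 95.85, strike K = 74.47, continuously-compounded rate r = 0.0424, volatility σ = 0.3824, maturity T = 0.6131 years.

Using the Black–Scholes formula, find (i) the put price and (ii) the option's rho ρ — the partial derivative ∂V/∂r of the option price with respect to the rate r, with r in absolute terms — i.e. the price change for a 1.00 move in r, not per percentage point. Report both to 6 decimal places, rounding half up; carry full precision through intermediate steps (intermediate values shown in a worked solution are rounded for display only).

price = 2.357622
ρ = -9.684052

σ√T = 0.3824·√0.6131 = 0.299422
d₁ = (ln(S/K) + (r+σ²/2)T) / (σ√T) = (ln(95.85/74.47) + (0.0424+0.3824²/2)·0.6131) / 0.299422 = (0.252388 + 0.070822) / 0.299422 = 1.079448
d₂ = d₁ − σ√T = 1.079448 − 0.299422 = 0.780026
e^{−rT} = e^{−0.0424·0.6131} = 0.974340
N(−d₁) = 0.140194,  N(−d₂) = 0.217688
Put price V = K·e^{−rT}·N(−d₂) − S·N(−d₁) = 15.795225 − 13.437603 = 2.357622
ρ = −K·T·e^{−rT}·N(−d₂) = -9.684052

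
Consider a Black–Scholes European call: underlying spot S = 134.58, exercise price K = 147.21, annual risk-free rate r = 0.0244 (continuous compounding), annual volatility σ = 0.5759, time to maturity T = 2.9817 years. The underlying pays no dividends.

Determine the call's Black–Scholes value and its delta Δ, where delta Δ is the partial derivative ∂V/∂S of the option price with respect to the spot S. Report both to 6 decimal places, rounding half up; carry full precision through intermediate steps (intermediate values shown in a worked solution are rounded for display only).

price = 50.565402
Δ = 0.684450

σ√T = 0.5759·√2.9817 = 0.994441
d₁ = (ln(S/K) + (r+σ²/2)T) / (σ√T) = (ln(134.58/147.21) + (0.0244+0.5759²/2)·2.9817) / 0.994441 = (-0.089701 + 0.567210) / 0.994441 = 0.480178
d₂ = d₁ − σ√T = 0.480178 − 0.994441 = -0.514263
e^{−rT} = e^{−0.0244·2.9817} = 0.929830
N(d₁) = 0.684450,  N(d₂) = 0.303534
Call price V = S·N(d₁) − K·e^{−rT}·N(d₂) = 92.113223 − 41.547821 = 50.565402
Δ = N(d₁) = 0.684450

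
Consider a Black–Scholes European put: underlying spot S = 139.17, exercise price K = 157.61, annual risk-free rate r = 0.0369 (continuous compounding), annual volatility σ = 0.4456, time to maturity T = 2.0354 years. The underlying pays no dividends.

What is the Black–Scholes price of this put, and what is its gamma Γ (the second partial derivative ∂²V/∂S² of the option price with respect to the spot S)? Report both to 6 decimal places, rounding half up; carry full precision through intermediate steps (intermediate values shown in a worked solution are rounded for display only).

price = 39.209521
Γ = 0.004381

σ√T = 0.4456·√2.0354 = 0.635726
d₁ = (ln(S/K) + (r+σ²/2)T) / (σ√T) = (ln(139.17/157.61) + (0.0369+0.4456²/2)·2.0354) / 0.635726 = (-0.124427 + 0.277180) / 0.635726 = 0.240281
d₂ = d₁ − σ√T = 0.240281 − 0.635726 = -0.395445
e^{−rT} = e^{−0.0369·2.0354} = 0.927645
N(−d₁) = 0.405056,  N(−d₂) = 0.653743
Put price V = K·e^{−rT}·N(−d₂) − S·N(−d₁) = 95.581212 − 56.371691 = 39.209521
φ(d₁) = (1/√(2π))·e^{−d₁²/2} = 0.387590
Γ = φ(d₁) / (S·σ·√T) = 0.004381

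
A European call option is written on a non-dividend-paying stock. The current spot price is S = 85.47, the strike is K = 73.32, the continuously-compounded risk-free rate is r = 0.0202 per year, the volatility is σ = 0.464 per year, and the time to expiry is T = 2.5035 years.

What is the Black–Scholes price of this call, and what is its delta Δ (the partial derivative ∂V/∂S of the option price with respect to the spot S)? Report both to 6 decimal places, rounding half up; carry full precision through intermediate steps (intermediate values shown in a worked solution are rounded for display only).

price = 30.917603
Δ = 0.740477

σ√T = 0.464·√2.5035 = 0.734162
d₁ = (ln(S/K) + (r+σ²/2)T) / (σ√T) = (ln(85.47/73.32) + (0.0202+0.464²/2)·2.5035) / 0.734162 = (0.153332 + 0.320067) / 0.734162 = 0.644816
d₂ = d₁ − σ√T = 0.644816 − 0.734162 = -0.089346
e^{−rT} = e^{−0.0202·2.5035} = 0.950687
N(d₁) = 0.740477,  N(d₂) = 0.464404
Call price V = S·N(d₁) − K·e^{−rT}·N(d₂) = 63.288559 − 32.370956 = 30.917603
Δ = N(d₁) = 0.740477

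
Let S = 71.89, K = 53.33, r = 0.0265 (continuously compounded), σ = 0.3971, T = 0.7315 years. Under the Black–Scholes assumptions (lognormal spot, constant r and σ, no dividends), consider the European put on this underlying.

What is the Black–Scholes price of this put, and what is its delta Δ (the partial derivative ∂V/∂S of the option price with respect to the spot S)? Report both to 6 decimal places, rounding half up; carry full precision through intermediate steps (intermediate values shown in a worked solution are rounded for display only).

σ√T = 0.3971·√0.7315 = 0.339631
d₁ = (ln(S/K) + (r+σ²/2)T) / (σ√T) = (ln(71.89/53.33) + (0.0265+0.3971²/2)·0.7315) / 0.339631 = (0.298638 + 0.077059) / 0.339631 = 1.106194
d₂ = d₁ − σ√T = 1.106194 − 0.339631 = 0.766563
e^{−rT} = e^{−0.0265·0.7315} = 0.980802
N(−d₁) = 0.134321,  N(−d₂) = 0.221671
Put price V = K·e^{−rT}·N(−d₂) − S·N(−d₁) = 11.594746 − 9.656362 = 1.938384
Δ = −N(−d₁) = -0.134321

price = 1.938384
Δ = -0.134321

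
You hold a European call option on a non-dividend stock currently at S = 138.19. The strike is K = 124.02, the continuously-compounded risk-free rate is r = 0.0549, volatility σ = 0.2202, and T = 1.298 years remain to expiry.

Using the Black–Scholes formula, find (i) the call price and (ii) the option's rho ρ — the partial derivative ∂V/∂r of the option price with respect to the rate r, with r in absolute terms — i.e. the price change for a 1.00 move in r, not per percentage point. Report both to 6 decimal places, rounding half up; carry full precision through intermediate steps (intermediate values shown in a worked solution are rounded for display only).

price = 27.092653
ρ = 108.285227

σ√T = 0.2202·√1.298 = 0.250873
d₁ = (ln(S/K) + (r+σ²/2)T) / (σ√T) = (ln(138.19/124.02) + (0.0549+0.2202²/2)·1.298) / 0.250873 = (0.108187 + 0.102729) / 0.250873 = 0.840725
d₂ = d₁ − σ√T = 0.840725 − 0.250873 = 0.589852
e^{−rT} = e^{−0.0549·1.298} = 0.931220
N(d₁) = 0.799749,  N(d₂) = 0.722355
Call price V = S·N(d₁) − K·e^{−rT}·N(d₂) = 110.517326 − 83.424674 = 27.092653
ρ = K·T·e^{−rT}·N(d₂) = 108.285227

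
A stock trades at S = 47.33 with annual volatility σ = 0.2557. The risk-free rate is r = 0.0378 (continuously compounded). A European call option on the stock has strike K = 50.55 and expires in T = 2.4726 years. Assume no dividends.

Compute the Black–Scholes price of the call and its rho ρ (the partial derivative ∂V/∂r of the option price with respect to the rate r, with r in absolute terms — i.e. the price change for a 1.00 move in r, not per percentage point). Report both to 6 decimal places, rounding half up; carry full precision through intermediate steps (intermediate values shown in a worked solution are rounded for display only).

σ√T = 0.2557·√2.4726 = 0.402076
d₁ = (ln(S/K) + (r+σ²/2)T) / (σ√T) = (ln(47.33/50.55) + (0.0378+0.2557²/2)·2.4726) / 0.402076 = (-0.065819 + 0.174297) / 0.402076 = 0.269795
d₂ = d₁ − σ√T = 0.269795 − 0.402076 = -0.132280
e^{−rT} = e^{−0.0378·2.4726} = 0.910771
N(d₁) = 0.606341,  N(d₂) = 0.447381
Call price V = S·N(d₁) − K·e^{−rT}·N(d₂) = 28.698124 − 20.597188 = 8.100935
ρ = K·T·e^{−rT}·N(d₂) = 50.928608

price = 8.100935
ρ = 50.928608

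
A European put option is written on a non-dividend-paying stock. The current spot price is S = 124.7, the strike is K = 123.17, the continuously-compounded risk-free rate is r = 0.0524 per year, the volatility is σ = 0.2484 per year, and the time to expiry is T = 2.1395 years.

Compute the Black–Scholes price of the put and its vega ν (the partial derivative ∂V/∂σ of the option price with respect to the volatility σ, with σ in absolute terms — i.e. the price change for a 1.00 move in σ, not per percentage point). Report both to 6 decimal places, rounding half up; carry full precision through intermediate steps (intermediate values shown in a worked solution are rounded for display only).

price = 10.599120
ν = 63.425380

σ√T = 0.2484·√2.1395 = 0.363335
d₁ = (ln(S/K) + (r+σ²/2)T) / (σ√T) = (ln(124.7/123.17) + (0.0524+0.2484²/2)·2.1395) / 0.363335 = (0.012345 + 0.178116) / 0.363335 = 0.524203
d₂ = d₁ − σ√T = 0.524203 − 0.363335 = 0.160867
e^{−rT} = e^{−0.0524·2.1395} = 0.893946
N(−d₁) = 0.300069,  N(−d₂) = 0.436099
Put price V = K·e^{−rT}·N(−d₂) − S·N(−d₁) = 48.017692 − 37.418572 = 10.599120
φ(d₁) = (1/√(2π))·e^{−d₁²/2} = 0.347729
ν = S·φ(d₁)·√T = 63.425380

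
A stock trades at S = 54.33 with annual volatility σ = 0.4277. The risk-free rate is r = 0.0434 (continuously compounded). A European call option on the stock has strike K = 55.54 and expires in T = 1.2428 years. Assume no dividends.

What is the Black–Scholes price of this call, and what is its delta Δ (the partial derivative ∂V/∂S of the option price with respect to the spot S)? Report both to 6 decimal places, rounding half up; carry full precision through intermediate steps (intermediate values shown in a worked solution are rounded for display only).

price = 10.951975
Δ = 0.619942

σ√T = 0.4277·√1.2428 = 0.476804
d₁ = (ln(S/K) + (r+σ²/2)T) / (σ√T) = (ln(54.33/55.54) + (0.0434+0.4277²/2)·1.2428) / 0.476804 = (-0.022027 + 0.167609) / 0.476804 = 0.305328
d₂ = d₁ − σ√T = 0.305328 − 0.476804 = -0.171476
e^{−rT} = e^{−0.0434·1.2428} = 0.947491
N(d₁) = 0.619942,  N(d₂) = 0.431925
Call price V = S·N(d₁) − K·e^{−rT}·N(d₂) = 33.681440 − 22.729465 = 10.951975
Δ = N(d₁) = 0.619942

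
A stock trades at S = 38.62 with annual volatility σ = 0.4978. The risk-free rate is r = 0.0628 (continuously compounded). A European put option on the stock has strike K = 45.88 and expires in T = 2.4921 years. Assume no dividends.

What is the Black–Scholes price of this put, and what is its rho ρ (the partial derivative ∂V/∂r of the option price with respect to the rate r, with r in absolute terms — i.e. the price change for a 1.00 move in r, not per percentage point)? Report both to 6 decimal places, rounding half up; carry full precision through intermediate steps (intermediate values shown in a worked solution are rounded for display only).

σ√T = 0.4978·√2.4921 = 0.785846
d₁ = (ln(S/K) + (r+σ²/2)T) / (σ√T) = (ln(38.62/45.88) + (0.0628+0.4978²/2)·2.4921) / 0.785846 = (-0.172259 + 0.465281) / 0.785846 = 0.372875
d₂ = d₁ − σ√T = 0.372875 − 0.785846 = -0.412972
e^{−rT} = e^{−0.0628·2.4921} = 0.855128
N(−d₁) = 0.354621,  N(−d₂) = 0.660186
Put price V = K·e^{−rT}·N(−d₂) − S·N(−d₁) = 25.901277 − 13.695460 = 12.205818
ρ = −K·T·e^{−rT}·N(−d₂) = -64.548573

price = 12.205818
ρ = -64.548573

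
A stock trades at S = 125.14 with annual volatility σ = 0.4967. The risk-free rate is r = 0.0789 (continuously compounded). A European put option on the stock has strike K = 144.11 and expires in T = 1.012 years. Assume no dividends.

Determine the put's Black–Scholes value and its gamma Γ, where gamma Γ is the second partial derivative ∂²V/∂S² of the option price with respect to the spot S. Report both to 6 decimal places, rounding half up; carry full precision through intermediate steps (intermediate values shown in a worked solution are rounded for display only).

price = 29.611362
Γ = 0.006329

σ√T = 0.4967·√1.012 = 0.499671
d₁ = (ln(S/K) + (r+σ²/2)T) / (σ√T) = (ln(125.14/144.11) + (0.0789+0.4967²/2)·1.012) / 0.499671 = (-0.141144 + 0.204683) / 0.499671 = 0.127161
d₂ = d₁ − σ√T = 0.127161 − 0.499671 = -0.372510
e^{−rT} = e^{−0.0789·1.012} = 0.923258
N(−d₁) = 0.449406,  N(−d₂) = 0.645244
Put price V = K·e^{−rT}·N(−d₂) − S·N(−d₁) = 85.850088 − 56.238726 = 29.611362
φ(d₁) = (1/√(2π))·e^{−d₁²/2} = 0.395730
Γ = φ(d₁) / (S·σ·√T) = 0.006329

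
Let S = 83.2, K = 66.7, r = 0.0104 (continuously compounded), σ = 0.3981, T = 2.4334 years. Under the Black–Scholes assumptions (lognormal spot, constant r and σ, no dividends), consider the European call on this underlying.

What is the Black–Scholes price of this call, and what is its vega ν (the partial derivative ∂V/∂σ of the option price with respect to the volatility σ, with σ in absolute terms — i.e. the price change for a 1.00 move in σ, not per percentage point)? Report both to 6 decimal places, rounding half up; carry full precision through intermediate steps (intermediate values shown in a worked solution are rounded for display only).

price = 28.505238
ν = 40.321698

σ√T = 0.3981·√2.4334 = 0.621010
d₁ = (ln(S/K) + (r+σ²/2)T) / (σ√T) = (ln(83.2/66.7) + (0.0104+0.3981²/2)·2.4334) / 0.621010 = (0.221042 + 0.218134) / 0.621010 = 0.707197
d₂ = d₁ − σ√T = 0.707197 − 0.621010 = 0.086187
e^{−rT} = e^{−0.0104·2.4334} = 0.975010
N(d₁) = 0.760278,  N(d₂) = 0.534341
Call price V = S·N(d₁) − K·e^{−rT}·N(d₂) = 63.255128 − 34.749890 = 28.505238
φ(d₁) = (1/√(2π))·e^{−d₁²/2} = 0.310677
ν = S·φ(d₁)·√T = 40.321698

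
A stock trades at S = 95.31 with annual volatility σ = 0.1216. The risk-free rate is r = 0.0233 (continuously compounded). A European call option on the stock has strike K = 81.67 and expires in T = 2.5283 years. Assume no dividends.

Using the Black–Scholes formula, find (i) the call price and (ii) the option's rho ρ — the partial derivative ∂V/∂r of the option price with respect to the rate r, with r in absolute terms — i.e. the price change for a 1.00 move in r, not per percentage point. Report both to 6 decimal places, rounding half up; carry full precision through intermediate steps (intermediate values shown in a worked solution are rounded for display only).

price = 19.437528
ρ = 164.106509

σ√T = 0.1216·√2.5283 = 0.193352
d₁ = (ln(S/K) + (r+σ²/2)T) / (σ√T) = (ln(95.31/81.67) + (0.0233+0.1216²/2)·2.5283) / 0.193352 = (0.154448 + 0.077602) / 0.193352 = 1.200144
d₂ = d₁ − σ√T = 1.200144 − 0.193352 = 1.006792
e^{−rT} = e^{−0.0233·2.5283} = 0.942792
N(d₁) = 0.884958,  N(d₂) = 0.842983
Call price V = S·N(d₁) − K·e^{−rT}·N(d₂) = 84.345375 − 64.907847 = 19.437528
ρ = K·T·e^{−rT}·N(d₂) = 164.106509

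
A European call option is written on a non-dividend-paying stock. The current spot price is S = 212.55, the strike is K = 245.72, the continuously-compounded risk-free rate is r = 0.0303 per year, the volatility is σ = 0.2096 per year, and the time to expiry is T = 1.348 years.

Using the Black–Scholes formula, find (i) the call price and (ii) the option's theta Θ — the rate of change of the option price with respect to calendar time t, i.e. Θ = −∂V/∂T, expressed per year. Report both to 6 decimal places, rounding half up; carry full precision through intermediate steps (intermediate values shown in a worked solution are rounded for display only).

price = 11.994146
Θ = -9.384677

σ√T = 0.2096·√1.348 = 0.243353
d₁ = (ln(S/K) + (r+σ²/2)T) / (σ√T) = (ln(212.55/245.72) + (0.0303+0.2096²/2)·1.348) / 0.243353 = (-0.145015 + 0.070455) / 0.243353 = -0.306390
d₂ = d₁ − σ√T = -0.306390 − 0.243353 = -0.549742
e^{−rT} = e^{−0.0303·1.348} = 0.959978
N(d₁) = 0.379654,  N(d₂) = 0.291248
Call price V = S·N(d₁) − K·e^{−rT}·N(d₂) = 80.695461 − 68.701315 = 11.994146
φ(d₁) = (1/√(2π))·e^{−d₁²/2} = 0.380650
Θ = −S·φ(d₁)·σ/(2√T) − r·K·e^{−rT}·N(d₂) = −7.303027 − 2.081650 = -9.384677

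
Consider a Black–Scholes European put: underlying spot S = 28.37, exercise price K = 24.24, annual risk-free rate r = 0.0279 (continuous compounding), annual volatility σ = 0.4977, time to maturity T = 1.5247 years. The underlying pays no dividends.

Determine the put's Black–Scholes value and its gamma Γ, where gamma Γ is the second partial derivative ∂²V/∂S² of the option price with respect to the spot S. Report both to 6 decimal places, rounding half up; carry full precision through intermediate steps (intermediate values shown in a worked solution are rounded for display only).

σ√T = 0.4977·√1.5247 = 0.614554
d₁ = (ln(S/K) + (r+σ²/2)T) / (σ√T) = (ln(28.37/24.24) + (0.0279+0.4977²/2)·1.5247) / 0.614554 = (0.157328 + 0.231377) / 0.614554 = 0.632500
d₂ = d₁ − σ√T = 0.632500 − 0.614554 = 0.017947
e^{−rT} = e^{−0.0279·1.5247} = 0.958353
N(−d₁) = 0.263530,  N(−d₂) = 0.492841
Put price V = K·e^{−rT}·N(−d₂) − S·N(−d₁) = 11.448926 − 7.476347 = 3.972578
φ(d₁) = (1/√(2π))·e^{−d₁²/2} = 0.326617
Γ = φ(d₁) / (S·σ·√T) = 0.018734

price = 3.972578
Γ = 0.018734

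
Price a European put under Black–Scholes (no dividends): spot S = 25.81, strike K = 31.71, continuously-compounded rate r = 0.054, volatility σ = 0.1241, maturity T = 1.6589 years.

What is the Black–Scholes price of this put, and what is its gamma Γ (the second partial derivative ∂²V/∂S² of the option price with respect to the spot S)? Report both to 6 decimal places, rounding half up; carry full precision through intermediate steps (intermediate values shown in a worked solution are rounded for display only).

price = 3.777931
Γ = 0.078409

σ√T = 0.1241·√1.6589 = 0.159839
d₁ = (ln(S/K) + (r+σ²/2)T) / (σ√T) = (ln(25.81/31.71) + (0.054+0.1241²/2)·1.6589) / 0.159839 = (-0.205870 + 0.102355) / 0.159839 = -0.647623
d₂ = d₁ − σ√T = -0.647623 − 0.159839 = -0.807462
e^{−rT} = e^{−0.054·1.6589} = 0.914315
N(−d₁) = 0.741386,  N(−d₂) = 0.790300
Put price V = K·e^{−rT}·N(−d₂) − S·N(−d₁) = 22.913096 − 19.135166 = 3.777931
φ(d₁) = (1/√(2π))·e^{−d₁²/2} = 0.323471
Γ = φ(d₁) / (S·σ·√T) = 0.078409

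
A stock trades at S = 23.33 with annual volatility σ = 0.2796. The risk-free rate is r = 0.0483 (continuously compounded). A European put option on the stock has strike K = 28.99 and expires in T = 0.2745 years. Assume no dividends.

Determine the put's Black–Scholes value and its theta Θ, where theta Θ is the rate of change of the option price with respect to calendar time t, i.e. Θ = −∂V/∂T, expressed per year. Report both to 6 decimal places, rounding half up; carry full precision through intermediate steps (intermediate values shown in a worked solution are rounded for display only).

σ√T = 0.2796·√0.2745 = 0.146490
d₁ = (ln(S/K) + (r+σ²/2)T) / (σ√T) = (ln(23.33/28.99) + (0.0483+0.2796²/2)·0.2745) / 0.146490 = (-0.217211 + 0.023988) / 0.146490 = -1.319016
d₂ = d₁ − σ√T = -1.319016 − 0.146490 = -1.465506
e^{−rT} = e^{−0.0483·0.2745} = 0.986829
N(−d₁) = 0.906418,  N(−d₂) = 0.928609
Put price V = K·e^{−rT}·N(−d₂) − S·N(−d₁) = 26.565799 − 21.146735 = 5.419063
φ(d₁) = (1/√(2π))·e^{−d₁²/2} = 0.167154
Θ = −S·φ(d₁)·σ/(2√T) + r·K·e^{−rT}·N(−d₂) = −1.040560 + 1.283128 = 0.242568

price = 5.419063
Θ = 0.242568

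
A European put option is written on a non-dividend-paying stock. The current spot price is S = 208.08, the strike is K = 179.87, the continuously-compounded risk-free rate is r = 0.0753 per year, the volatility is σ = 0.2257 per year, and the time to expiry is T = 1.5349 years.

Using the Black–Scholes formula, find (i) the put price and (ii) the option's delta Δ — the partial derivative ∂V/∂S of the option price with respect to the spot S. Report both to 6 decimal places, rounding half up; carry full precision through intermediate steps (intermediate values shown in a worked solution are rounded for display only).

price = 4.783849
Δ = -0.141374

σ√T = 0.2257·√1.5349 = 0.279622
d₁ = (ln(S/K) + (r+σ²/2)T) / (σ√T) = (ln(208.08/179.87) + (0.0753+0.2257²/2)·1.5349) / 0.279622 = (0.145688 + 0.154672) / 0.279622 = 1.074166
d₂ = d₁ − σ√T = 1.074166 − 0.279622 = 0.794543
e^{−rT} = e^{−0.0753·1.5349} = 0.890851
N(−d₁) = 0.141374,  N(−d₂) = 0.213440
Put price V = K·e^{−rT}·N(−d₂) − S·N(−d₁) = 34.201001 − 29.417153 = 4.783849
Δ = −N(−d₁) = -0.141374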